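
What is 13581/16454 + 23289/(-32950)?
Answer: 16074186/135539825 ≈ 0.11859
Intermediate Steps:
13581/16454 + 23289/(-32950) = 13581*(1/16454) + 23289*(-1/32950) = 13581/16454 - 23289/32950 = 16074186/135539825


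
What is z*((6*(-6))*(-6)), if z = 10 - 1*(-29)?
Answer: 8424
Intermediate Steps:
z = 39 (z = 10 + 29 = 39)
z*((6*(-6))*(-6)) = 39*((6*(-6))*(-6)) = 39*(-36*(-6)) = 39*216 = 8424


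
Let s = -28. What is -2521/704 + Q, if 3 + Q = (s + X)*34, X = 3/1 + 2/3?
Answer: -1761227/2112 ≈ -833.91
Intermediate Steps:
X = 11/3 (X = 3*1 + 2*(⅓) = 3 + ⅔ = 11/3 ≈ 3.6667)
Q = -2491/3 (Q = -3 + (-28 + 11/3)*34 = -3 - 73/3*34 = -3 - 2482/3 = -2491/3 ≈ -830.33)
-2521/704 + Q = -2521/704 - 2491/3 = -1761227/2112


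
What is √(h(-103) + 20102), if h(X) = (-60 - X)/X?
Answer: √213257689/103 ≈ 141.78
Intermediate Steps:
h(X) = (-60 - X)/X
√(h(-103) + 20102) = √((-60 - 1*(-103))/(-103) + 20102) = √(-(-60 + 103)/103 + 20102) = √(-1/103*43 + 20102) = √(-43/103 + 20102) = √(2070463/103) = √213257689/103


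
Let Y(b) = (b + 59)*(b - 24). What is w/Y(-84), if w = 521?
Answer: 521/2700 ≈ 0.19296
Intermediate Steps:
Y(b) = (-24 + b)*(59 + b) (Y(b) = (59 + b)*(-24 + b) = (-24 + b)*(59 + b))
w/Y(-84) = 521/(-1416 + (-84)**2 + 35*(-84)) = 521/(-1416 + 7056 - 2940) = 521/2700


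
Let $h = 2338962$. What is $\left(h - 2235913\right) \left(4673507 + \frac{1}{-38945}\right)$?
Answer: $\frac{18755920678517586}{38945} \approx 4.816 \cdot 10^{11}$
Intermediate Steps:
$\left(h - 2235913\right) \left(4673507 + \frac{1}{-38945}\right) = \left(2338962 - 2235913\right) \left(4673507 + \frac{1}{-38945}\right) = 103049 \left(4673507 - \frac{1}{38945}\right) = 103049 \cdot \frac{182009730114}{38945} = \frac{18755920678517586}{38945}$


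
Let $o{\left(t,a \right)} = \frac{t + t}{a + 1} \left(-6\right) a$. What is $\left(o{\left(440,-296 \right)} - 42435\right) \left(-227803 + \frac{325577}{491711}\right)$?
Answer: $\frac{315455364755096796}{29010949} \approx 1.0874 \cdot 10^{10}$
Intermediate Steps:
$o{\left(t,a \right)} = - \frac{12 a t}{1 + a}$ ($o{\left(t,a \right)} = \frac{2 t}{1 + a} \left(-6\right) a = - \frac{12 t}{1 + a} a = - \frac{12 a t}{1 + a}$)
$\left(o{\left(440,-296 \right)} - 42435\right) \left(-227803 + \frac{325577}{491711}\right) = \left(\left(-12\right) \left(-296\right) 440 \frac{1}{1 - 296} - 42435\right) \left(-227803 + \frac{325577}{491711}\right) = \left(\left(-12\right) \left(-296\right) 440 \frac{1}{-295} - 42435\right) \left(-227803 + 325577 \cdot \frac{1}{491711}\right) = \left(\left(-12\right) \left(-296\right) 440 \left(- \frac{1}{295}\right) - 42435\right) \left(-227803 + \frac{325577}{491711}\right) = \left(- \frac{312576}{59} - 42435\right) \left(- \frac{112012915356}{491711}\right) = \left(- \frac{2816241}{59}\right) \left(- \frac{112012915356}{491711}\right) = \frac{315455364755096796}{29010949}$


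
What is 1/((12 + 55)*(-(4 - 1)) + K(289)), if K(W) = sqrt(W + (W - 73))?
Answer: -201/39896 - sqrt(505)/39896 ≈ -0.0056014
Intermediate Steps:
K(W) = sqrt(-73 + 2*W) (K(W) = sqrt(W + (-73 + W)) = sqrt(-73 + 2*W))
1/((12 + 55)*(-(4 - 1)) + K(289)) = 1/((12 + 55)*(-(4 - 1)) + sqrt(-73 + 2*289)) = 1/(67*(-1*3) + sqrt(-73 + 578)) = 1/(67*(-3) + sqrt(505)) = 1/(-201 + sqrt(505))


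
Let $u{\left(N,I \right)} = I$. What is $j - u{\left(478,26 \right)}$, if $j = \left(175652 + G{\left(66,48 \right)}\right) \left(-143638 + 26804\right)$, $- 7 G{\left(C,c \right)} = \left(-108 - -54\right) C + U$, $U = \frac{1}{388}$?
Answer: $- \frac{27949827666779}{1358} \approx -2.0582 \cdot 10^{10}$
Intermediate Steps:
$U = \frac{1}{388} \approx 0.0025773$
$G{\left(C,c \right)} = - \frac{1}{2716} + \frac{54 C}{7}$ ($G{\left(C,c \right)} = - \frac{\left(-108 - -54\right) C + \frac{1}{388}}{7} = - \frac{\left(-108 + 54\right) C + \frac{1}{388}}{7} = - \frac{- 54 C + \frac{1}{388}}{7} = - \frac{\frac{1}{388} - 54 C}{7} = - \frac{1}{2716} + \frac{54 C}{7}$)
$j = - \frac{27949827631471}{1358}$ ($j = \left(175652 + \left(- \frac{1}{2716} + \frac{54}{7} \cdot 66\right)\right) \left(-143638 + 26804\right) = \left(175652 + \left(- \frac{1}{2716} + \frac{3564}{7}\right)\right) \left(-116834\right) = \left(175652 + \frac{1382831}{2716}\right) \left(-116834\right) = \frac{478453663}{2716} \left(-116834\right) = - \frac{27949827631471}{1358} \approx -2.0582 \cdot 10^{10}$)
$j - u{\left(478,26 \right)} = - \frac{27949827631471}{1358} - 26 = - \frac{27949827666779}{1358}$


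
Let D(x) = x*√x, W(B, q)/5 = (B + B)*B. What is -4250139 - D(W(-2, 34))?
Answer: -4250139 - 80*√10 ≈ -4.2504e+6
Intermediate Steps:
W(B, q) = 10*B² (W(B, q) = 5*((B + B)*B) = 5*((2*B)*B) = 5*(2*B²) = 10*B²)
D(x) = x^(3/2)
-4250139 - D(W(-2, 34)) = -4250139 - (10*(-2)²)^(3/2) = -4250139 - (10*4)^(3/2) = -4250139 - 40^(3/2) = -4250139 - 80*√10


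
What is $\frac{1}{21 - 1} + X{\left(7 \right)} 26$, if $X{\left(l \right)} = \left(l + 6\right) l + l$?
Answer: $\frac{50961}{20} \approx 2548.1$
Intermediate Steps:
$X{\left(l \right)} = l + l \left(6 + l\right)$ ($X{\left(l \right)} = \left(6 + l\right) l + l = l \left(6 + l\right) + l = l + l \left(6 + l\right)$)
$\frac{1}{21 - 1} + X{\left(7 \right)} 26 = \frac{1}{21 - 1} + 7 \left(7 + 7\right) 26 = \frac{1}{20} + 7 \cdot 14 \cdot 26 = \frac{1}{20} + 98 \cdot 26 = \frac{1}{20} + 2548 = \frac{50961}{20}$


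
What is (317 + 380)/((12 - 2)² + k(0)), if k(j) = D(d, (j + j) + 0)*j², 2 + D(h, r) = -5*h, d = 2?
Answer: 697/100 ≈ 6.9700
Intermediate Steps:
D(h, r) = -2 - 5*h
k(j) = -12*j² (k(j) = (-2 - 5*2)*j² = (-2 - 10)*j² = -12*j²)
(317 + 380)/((12 - 2)² + k(0)) = (317 + 380)/((12 - 2)² - 12*0²) = 697/(10² - 12*0) = 697/(100 + 0) = 697/100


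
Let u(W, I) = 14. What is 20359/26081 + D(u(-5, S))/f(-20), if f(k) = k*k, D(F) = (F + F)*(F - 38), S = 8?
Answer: -586427/652025 ≈ -0.89939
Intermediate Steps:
D(F) = 2*F*(-38 + F) (D(F) = (2*F)*(-38 + F) = 2*F*(-38 + F))
f(k) = k**2
20359/26081 + D(u(-5, S))/f(-20) = 20359/26081 + (2*14*(-38 + 14))/((-20)**2) = 20359*(1/26081) + (2*14*(-24))/400 = 20359/26081 - 672*1/400 = 20359/26081 - 42/25 = -586427/652025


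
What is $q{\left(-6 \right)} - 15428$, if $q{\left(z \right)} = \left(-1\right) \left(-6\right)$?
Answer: $-15422$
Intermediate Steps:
$q{\left(z \right)} = 6$
$q{\left(-6 \right)} - 15428 = 6 - 15428 = -15422$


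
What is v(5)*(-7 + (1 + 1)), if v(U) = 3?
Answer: -15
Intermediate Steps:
v(5)*(-7 + (1 + 1)) = 3*(-7 + (1 + 1)) = 3*(-7 + 2) = 3*(-5) = -15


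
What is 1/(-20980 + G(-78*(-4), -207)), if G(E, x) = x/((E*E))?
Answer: -10816/226919703 ≈ -4.7664e-5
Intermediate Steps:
G(E, x) = x/E² (G(E, x) = x/(E²) = x/E²)
1/(-20980 + G(-78*(-4), -207)) = 1/(-20980 - 207/(-78*(-4))²) = 1/(-20980 - 207/312²) = 1/(-20980 - 207*1/97344) = 1/(-20980 - 23/10816) = 1/(-226919703/10816) = -10816/226919703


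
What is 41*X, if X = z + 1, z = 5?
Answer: 246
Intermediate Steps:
X = 6 (X = 5 + 1 = 6)
41*X = 41*6 = 246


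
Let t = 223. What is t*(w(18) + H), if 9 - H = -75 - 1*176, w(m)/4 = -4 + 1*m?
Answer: 70468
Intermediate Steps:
w(m) = -16 + 4*m (w(m) = 4*(-4 + 1*m) = 4*(-4 + m) = -16 + 4*m)
H = 260 (H = 9 - (-75 - 1*176) = 9 - (-75 - 176) = 9 - 1*(-251) = 9 + 251 = 260)
t*(w(18) + H) = 223*((-16 + 4*18) + 260) = 223*((-16 + 72) + 260) = 223*(56 + 260) = 223*316 = 70468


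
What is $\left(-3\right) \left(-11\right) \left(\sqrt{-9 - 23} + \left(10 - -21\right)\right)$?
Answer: $1023 + 132 i \sqrt{2} \approx 1023.0 + 186.68 i$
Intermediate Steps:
$\left(-3\right) \left(-11\right) \left(\sqrt{-9 - 23} + \left(10 - -21\right)\right) = 33 \left(\sqrt{-32} + \left(10 + 21\right)\right) = 33 \left(4 i \sqrt{2} + 31\right) = 33 \left(31 + 4 i \sqrt{2}\right) = 1023 + 132 i \sqrt{2}$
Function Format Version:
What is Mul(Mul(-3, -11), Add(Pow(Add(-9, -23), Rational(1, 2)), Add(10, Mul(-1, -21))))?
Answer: Add(1023, Mul(132, I, Pow(2, Rational(1, 2)))) ≈ Add(1023.0, Mul(186.68, I))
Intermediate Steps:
Mul(Mul(-3, -11), Add(Pow(Add(-9, -23), Rational(1, 2)), Add(10, Mul(-1, -21)))) = Mul(33, Add(Pow(-32, Rational(1, 2)), Add(10, 21))) = Mul(33, Add(Mul(4, I, Pow(2, Rational(1, 2))), 31)) = Mul(33, Add(31, Mul(4, I, Pow(2, Rational(1, 2))))) = Add(1023, Mul(132, I, Pow(2, Rational(1, 2))))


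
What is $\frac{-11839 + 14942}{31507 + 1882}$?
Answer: $\frac{3103}{33389} \approx 0.092935$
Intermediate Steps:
$\frac{-11839 + 14942}{31507 + 1882} = \frac{3103}{33389}$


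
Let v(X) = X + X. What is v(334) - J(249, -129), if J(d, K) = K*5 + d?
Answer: 1064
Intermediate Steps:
J(d, K) = d + 5*K (J(d, K) = 5*K + d = d + 5*K)
v(X) = 2*X
v(334) - J(249, -129) = 2*334 - (249 + 5*(-129)) = 668 - (249 - 645) = 668 - 1*(-396) = 668 + 396 = 1064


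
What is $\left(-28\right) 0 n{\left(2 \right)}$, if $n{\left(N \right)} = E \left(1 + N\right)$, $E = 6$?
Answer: $0$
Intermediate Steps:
$n{\left(N \right)} = 6 + 6 N$ ($n{\left(N \right)} = 6 \left(1 + N\right) = 6 + 6 N$)
$\left(-28\right) 0 n{\left(2 \right)} = \left(-28\right) 0 \left(6 + 6 \cdot 2\right) = 0 \left(6 + 12\right) = 0 \cdot 18 = 0$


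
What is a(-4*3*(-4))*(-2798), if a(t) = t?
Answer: -134304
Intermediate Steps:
a(-4*3*(-4))*(-2798) = (-4*3*(-4))*(-2798) = -12*(-4)*(-2798) = 48*(-2798) = -134304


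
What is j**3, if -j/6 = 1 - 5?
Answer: 13824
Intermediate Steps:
j = 24 (j = -6*(1 - 5) = -6*(-4) = 24)
j**3 = 24**3 = 13824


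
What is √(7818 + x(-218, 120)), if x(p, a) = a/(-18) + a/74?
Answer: √96263418/111 ≈ 88.391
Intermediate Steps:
x(p, a) = -14*a/333 (x(p, a) = a*(-1/18) + a*(1/74) = -a/18 + a/74 = -14*a/333)
√(7818 + x(-218, 120)) = √(7818 - 14/333*120) = √(7818 - 560/111) = √(867238/111) = √96263418/111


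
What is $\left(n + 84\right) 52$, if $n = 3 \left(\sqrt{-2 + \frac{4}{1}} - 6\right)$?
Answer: $3432 + 156 \sqrt{2} \approx 3652.6$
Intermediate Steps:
$n = -18 + 3 \sqrt{2}$ ($n = 3 \left(\sqrt{-2 + 4 \cdot 1} - 6\right) = 3 \left(\sqrt{-2 + 4} - 6\right) = 3 \left(\sqrt{2} - 6\right) = 3 \left(-6 + \sqrt{2}\right) = -18 + 3 \sqrt{2} \approx -13.757$)
$\left(n + 84\right) 52 = \left(\left(-18 + 3 \sqrt{2}\right) + 84\right) 52 = \left(66 + 3 \sqrt{2}\right) 52 = 3432 + 156 \sqrt{2}$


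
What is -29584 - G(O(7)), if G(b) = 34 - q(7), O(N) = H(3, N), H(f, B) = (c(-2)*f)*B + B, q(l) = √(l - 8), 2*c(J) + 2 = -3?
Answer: -29618 + I ≈ -29618.0 + 1.0*I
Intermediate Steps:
c(J) = -5/2 (c(J) = -1 + (½)*(-3) = -1 - 3/2 = -5/2)
q(l) = √(-8 + l)
H(f, B) = B - 5*B*f/2 (H(f, B) = (-5*f/2)*B + B = -5*B*f/2 + B = B - 5*B*f/2)
O(N) = -13*N/2 (O(N) = N*(2 - 5*3)/2 = N*(2 - 15)/2 = (½)*N*(-13) = -13*N/2)
G(b) = 34 - I (G(b) = 34 - √(-8 + 7) = 34 - √(-1) = 34 - I)
-29584 - G(O(7)) = -29584 - (34 - I) = -29584 + (-34 + I) = -29618 + I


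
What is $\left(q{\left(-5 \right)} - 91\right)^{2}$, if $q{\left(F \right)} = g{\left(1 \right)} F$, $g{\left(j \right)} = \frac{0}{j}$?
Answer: $8281$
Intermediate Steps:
$g{\left(j \right)} = 0$
$q{\left(F \right)} = 0$ ($q{\left(F \right)} = 0 F = 0$)
$\left(q{\left(-5 \right)} - 91\right)^{2} = \left(0 - 91\right)^{2} = \left(-91\right)^{2} = 8281$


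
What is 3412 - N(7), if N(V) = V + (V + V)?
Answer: 3391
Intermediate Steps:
N(V) = 3*V (N(V) = V + 2*V = 3*V)
3412 - N(7) = 3412 - 3*7 = 3412 - 1*21 = 3412 - 21 = 3391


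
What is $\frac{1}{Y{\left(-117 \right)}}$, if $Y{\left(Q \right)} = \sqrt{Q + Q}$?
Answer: $- \frac{i \sqrt{26}}{78} \approx - 0.065372 i$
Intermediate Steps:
$Y{\left(Q \right)} = \sqrt{2} \sqrt{Q}$ ($Y{\left(Q \right)} = \sqrt{2 Q} = \sqrt{2} \sqrt{Q}$)
$\frac{1}{Y{\left(-117 \right)}} = \frac{1}{\sqrt{2} \sqrt{-117}} = \frac{1}{\sqrt{2} \cdot 3 i \sqrt{13}} = \frac{1}{3 i \sqrt{26}} = - \frac{i \sqrt{26}}{78}$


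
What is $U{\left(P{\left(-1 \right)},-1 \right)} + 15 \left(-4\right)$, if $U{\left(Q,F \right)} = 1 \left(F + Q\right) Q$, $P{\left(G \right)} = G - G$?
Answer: $-60$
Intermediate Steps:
$P{\left(G \right)} = 0$
$U{\left(Q,F \right)} = Q \left(F + Q\right)$ ($U{\left(Q,F \right)} = \left(F + Q\right) Q = Q \left(F + Q\right)$)
$U{\left(P{\left(-1 \right)},-1 \right)} + 15 \left(-4\right) = 0 \left(-1 + 0\right) + 15 \left(-4\right) = 0 \left(-1\right) - 60 = 0 - 60 = -60$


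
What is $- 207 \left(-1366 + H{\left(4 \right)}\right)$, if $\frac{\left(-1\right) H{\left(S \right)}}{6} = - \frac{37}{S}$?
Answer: $\frac{542547}{2} \approx 2.7127 \cdot 10^{5}$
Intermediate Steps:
$H{\left(S \right)} = \frac{222}{S}$ ($H{\left(S \right)} = - 6 \left(- \frac{37}{S}\right) = \frac{222}{S}$)
$- 207 \left(-1366 + H{\left(4 \right)}\right) = - 207 \left(-1366 + \frac{222}{4}\right) = - 207 \left(-1366 + 222 \cdot \frac{1}{4}\right) = - 207 \left(-1366 + \frac{111}{2}\right) = \left(-207\right) \left(- \frac{2621}{2}\right) = \frac{542547}{2}$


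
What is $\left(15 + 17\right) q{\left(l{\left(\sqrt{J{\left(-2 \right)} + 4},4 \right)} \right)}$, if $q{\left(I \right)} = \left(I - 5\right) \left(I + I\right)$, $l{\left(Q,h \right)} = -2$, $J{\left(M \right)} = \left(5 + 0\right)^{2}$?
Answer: $896$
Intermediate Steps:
$J{\left(M \right)} = 25$ ($J{\left(M \right)} = 5^{2} = 25$)
$q{\left(I \right)} = 2 I \left(-5 + I\right)$ ($q{\left(I \right)} = \left(-5 + I\right) 2 I = 2 I \left(-5 + I\right)$)
$\left(15 + 17\right) q{\left(l{\left(\sqrt{J{\left(-2 \right)} + 4},4 \right)} \right)} = \left(15 + 17\right) 2 \left(-2\right) \left(-5 - 2\right) = 32 \cdot 2 \left(-2\right) \left(-7\right) = 32 \cdot 28 = 896$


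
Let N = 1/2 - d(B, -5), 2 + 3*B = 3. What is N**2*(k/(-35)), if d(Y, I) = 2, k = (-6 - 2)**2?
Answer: -144/35 ≈ -4.1143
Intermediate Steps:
k = 64 (k = (-8)**2 = 64)
B = 1/3 (B = -2/3 + (1/3)*3 = -2/3 + 1 = 1/3 ≈ 0.33333)
N = -3/2 (N = 1/2 - 1*2 = 1/2 - 2 = -3/2 ≈ -1.5000)
N**2*(k/(-35)) = (-3/2)**2*(64/(-35)) = 9*(64*(-1/35))/4 = (9/4)*(-64/35) = -144/35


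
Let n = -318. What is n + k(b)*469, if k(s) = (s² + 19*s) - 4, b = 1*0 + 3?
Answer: 28760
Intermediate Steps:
b = 3 (b = 0 + 3 = 3)
k(s) = -4 + s² + 19*s
n + k(b)*469 = -318 + (-4 + 3² + 19*3)*469 = -318 + (-4 + 9 + 57)*469 = -318 + 62*469 = -318 + 29078 = 28760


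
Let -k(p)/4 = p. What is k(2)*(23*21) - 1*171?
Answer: -4035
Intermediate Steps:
k(p) = -4*p
k(2)*(23*21) - 1*171 = (-4*2)*(23*21) - 1*171 = -8*483 - 171 = -3864 - 171 = -4035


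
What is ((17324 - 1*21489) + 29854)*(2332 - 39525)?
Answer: -955450977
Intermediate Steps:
((17324 - 1*21489) + 29854)*(2332 - 39525) = ((17324 - 21489) + 29854)*(-37193) = (-4165 + 29854)*(-37193) = 25689*(-37193) = -955450977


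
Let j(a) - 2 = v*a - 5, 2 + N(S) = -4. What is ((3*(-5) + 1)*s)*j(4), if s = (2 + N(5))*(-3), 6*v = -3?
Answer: 840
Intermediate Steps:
v = -½ (v = (⅙)*(-3) = -½ ≈ -0.50000)
N(S) = -6 (N(S) = -2 - 4 = -6)
s = 12 (s = (2 - 6)*(-3) = -4*(-3) = 12)
j(a) = -3 - a/2 (j(a) = 2 + (-a/2 - 5) = 2 + (-5 - a/2) = -3 - a/2)
((3*(-5) + 1)*s)*j(4) = ((3*(-5) + 1)*12)*(-3 - ½*4) = ((-15 + 1)*12)*(-3 - 2) = -14*12*(-5) = -168*(-5) = 840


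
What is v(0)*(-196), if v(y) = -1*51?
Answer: 9996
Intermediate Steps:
v(y) = -51
v(0)*(-196) = -51*(-196) = 9996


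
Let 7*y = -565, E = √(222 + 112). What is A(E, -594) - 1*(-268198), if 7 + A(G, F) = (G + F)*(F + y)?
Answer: 4682799/7 - 4723*√334/7 ≈ 6.5664e+5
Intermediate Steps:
E = √334 ≈ 18.276
y = -565/7 (y = (⅐)*(-565) = -565/7 ≈ -80.714)
A(G, F) = -7 + (-565/7 + F)*(F + G) (A(G, F) = -7 + (G + F)*(F - 565/7) = -7 + (F + G)*(-565/7 + F) = -7 + (-565/7 + F)*(F + G))
A(E, -594) - 1*(-268198) = (-7 + (-594)² - 565/7*(-594) - 565*√334/7 - 594*√334) - 1*(-268198) = (-7 + 352836 + 335610/7 - 565*√334/7 - 594*√334) + 268198 = (2805413/7 - 4723*√334/7) + 268198 = 4682799/7 - 4723*√334/7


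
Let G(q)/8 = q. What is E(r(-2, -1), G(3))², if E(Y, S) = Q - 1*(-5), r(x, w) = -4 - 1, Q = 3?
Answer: 64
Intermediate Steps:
G(q) = 8*q
r(x, w) = -5
E(Y, S) = 8 (E(Y, S) = 3 - 1*(-5) = 3 + 5 = 8)
E(r(-2, -1), G(3))² = 8² = 64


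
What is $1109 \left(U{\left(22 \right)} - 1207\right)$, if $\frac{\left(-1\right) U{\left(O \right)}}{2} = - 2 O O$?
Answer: $808461$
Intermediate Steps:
$U{\left(O \right)} = 4 O^{2}$ ($U{\left(O \right)} = - 2 - 2 O O = - 2 \left(- 2 O^{2}\right) = 4 O^{2}$)
$1109 \left(U{\left(22 \right)} - 1207\right) = 1109 \left(4 \cdot 22^{2} - 1207\right) = 1109 \left(4 \cdot 484 - 1207\right) = 1109 \left(1936 - 1207\right) = 1109 \cdot 729 = 808461$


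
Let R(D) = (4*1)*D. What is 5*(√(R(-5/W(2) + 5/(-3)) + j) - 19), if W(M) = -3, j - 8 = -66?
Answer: -95 + 5*I*√58 ≈ -95.0 + 38.079*I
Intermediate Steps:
j = -58 (j = 8 - 66 = -58)
R(D) = 4*D
5*(√(R(-5/W(2) + 5/(-3)) + j) - 19) = 5*(√(4*(-5/(-3) + 5/(-3)) - 58) - 19) = 5*(√(4*(-5*(-⅓) + 5*(-⅓)) - 58) - 19) = 5*(√(4*(5/3 - 5/3) - 58) - 19) = 5*(√(4*0 - 58) - 19) = 5*(√(0 - 58) - 19) = 5*(√(-58) - 19) = 5*(I*√58 - 19) = 5*(-19 + I*√58) = -95 + 5*I*√58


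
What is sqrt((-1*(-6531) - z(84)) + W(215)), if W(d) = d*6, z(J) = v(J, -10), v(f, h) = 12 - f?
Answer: 3*sqrt(877) ≈ 88.843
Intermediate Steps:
z(J) = 12 - J
W(d) = 6*d
sqrt((-1*(-6531) - z(84)) + W(215)) = sqrt((-1*(-6531) - (12 - 1*84)) + 6*215) = sqrt((6531 - (12 - 84)) + 1290) = sqrt((6531 - 1*(-72)) + 1290) = sqrt((6531 + 72) + 1290) = sqrt(6603 + 1290) = sqrt(7893) = 3*sqrt(877)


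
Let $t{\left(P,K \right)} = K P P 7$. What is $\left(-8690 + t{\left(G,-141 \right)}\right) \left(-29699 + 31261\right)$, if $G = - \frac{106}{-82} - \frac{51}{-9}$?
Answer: $- \frac{445004137468}{5043} \approx -8.8242 \cdot 10^{7}$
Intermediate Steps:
$G = \frac{856}{123}$ ($G = \left(-106\right) \left(- \frac{1}{82}\right) - - \frac{17}{3} = \frac{53}{41} + \frac{17}{3} = \frac{856}{123} \approx 6.9594$)
$t{\left(P,K \right)} = 7 K P^{2}$ ($t{\left(P,K \right)} = K P^{2} \cdot 7 = 7 K P^{2}$)
$\left(-8690 + t{\left(G,-141 \right)}\right) \left(-29699 + 31261\right) = \left(-8690 + 7 \left(-141\right) \left(\frac{856}{123}\right)^{2}\right) \left(-29699 + 31261\right) = \left(-8690 + 7 \left(-141\right) \frac{732736}{15129}\right) 1562 = \left(-8690 - \frac{241070144}{5043}\right) 1562 = \left(- \frac{284893814}{5043}\right) 1562 = - \frac{445004137468}{5043}$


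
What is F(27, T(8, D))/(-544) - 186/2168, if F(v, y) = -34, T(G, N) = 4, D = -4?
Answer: -101/4336 ≈ -0.023293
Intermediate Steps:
F(27, T(8, D))/(-544) - 186/2168 = -34/(-544) - 186/2168 = -34*(-1/544) - 186*1/2168 = 1/16 - 93/1084 = -101/4336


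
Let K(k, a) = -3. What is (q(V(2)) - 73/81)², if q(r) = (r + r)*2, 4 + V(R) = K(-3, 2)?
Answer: 5480281/6561 ≈ 835.28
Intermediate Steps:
V(R) = -7 (V(R) = -4 - 3 = -7)
q(r) = 4*r (q(r) = (2*r)*2 = 4*r)
(q(V(2)) - 73/81)² = (4*(-7) - 73/81)² = (-28 - 73*1/81)² = (-28 - 73/81)² = (-2341/81)² = 5480281/6561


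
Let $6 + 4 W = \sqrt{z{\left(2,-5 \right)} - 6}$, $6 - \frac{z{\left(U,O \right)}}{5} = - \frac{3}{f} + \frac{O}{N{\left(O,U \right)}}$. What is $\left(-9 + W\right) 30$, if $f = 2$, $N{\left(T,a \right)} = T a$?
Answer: $-315 + \frac{15 \sqrt{29}}{2} \approx -274.61$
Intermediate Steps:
$z{\left(U,O \right)} = \frac{75}{2} - \frac{5}{U}$ ($z{\left(U,O \right)} = 30 - 5 \left(- \frac{3}{2} + \frac{O}{O U}\right) = 30 - 5 \left(\left(-3\right) \frac{1}{2} + O \frac{1}{O U}\right) = 30 - 5 \left(- \frac{3}{2} + \frac{1}{U}\right) = 30 + \left(\frac{15}{2} - \frac{5}{U}\right) = \frac{75}{2} - \frac{5}{U}$)
$W = - \frac{3}{2} + \frac{\sqrt{29}}{4}$ ($W = - \frac{3}{2} + \frac{\sqrt{\left(\frac{75}{2} - \frac{5}{2}\right) - 6}}{4} = - \frac{3}{2} + \frac{\sqrt{35 - 6}}{4} = - \frac{3}{2} + \frac{\sqrt{29}}{4} \approx -0.15371$)
$\left(-9 + W\right) 30 = \left(-9 - \left(\frac{3}{2} - \frac{\sqrt{29}}{4}\right)\right) 30 = \left(- \frac{21}{2} + \frac{\sqrt{29}}{4}\right) 30 = -315 + \frac{15 \sqrt{29}}{2}$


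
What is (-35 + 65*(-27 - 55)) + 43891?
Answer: 38526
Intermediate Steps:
(-35 + 65*(-27 - 55)) + 43891 = (-35 + 65*(-82)) + 43891 = (-35 - 5330) + 43891 = -5365 + 43891 = 38526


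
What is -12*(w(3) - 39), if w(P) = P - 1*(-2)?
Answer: 408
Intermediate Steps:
w(P) = 2 + P (w(P) = P + 2 = 2 + P)
-12*(w(3) - 39) = -12*((2 + 3) - 39) = -12*(5 - 39) = -12*(-34) = 408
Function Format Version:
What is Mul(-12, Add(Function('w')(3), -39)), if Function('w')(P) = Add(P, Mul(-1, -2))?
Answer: 408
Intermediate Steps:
Function('w')(P) = Add(2, P) (Function('w')(P) = Add(P, 2) = Add(2, P))
Mul(-12, Add(Function('w')(3), -39)) = Mul(-12, Add(Add(2, 3), -39)) = Mul(-12, Add(5, -39)) = Mul(-12, -34) = 408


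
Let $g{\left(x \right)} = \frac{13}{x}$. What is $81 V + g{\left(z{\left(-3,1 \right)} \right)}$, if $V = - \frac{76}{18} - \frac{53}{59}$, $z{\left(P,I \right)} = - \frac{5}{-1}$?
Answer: $- \frac{121588}{295} \approx -412.16$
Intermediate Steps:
$z{\left(P,I \right)} = 5$ ($z{\left(P,I \right)} = \left(-5\right) \left(-1\right) = 5$)
$V = - \frac{2719}{531}$ ($V = \left(-76\right) \frac{1}{18} - \frac{53}{59} = - \frac{38}{9} - \frac{53}{59} = - \frac{2719}{531} \approx -5.1205$)
$81 V + g{\left(z{\left(-3,1 \right)} \right)} = 81 \left(- \frac{2719}{531}\right) + \frac{13}{5} = - \frac{24471}{59} + 13 \cdot \frac{1}{5} = - \frac{24471}{59} + \frac{13}{5} = - \frac{121588}{295}$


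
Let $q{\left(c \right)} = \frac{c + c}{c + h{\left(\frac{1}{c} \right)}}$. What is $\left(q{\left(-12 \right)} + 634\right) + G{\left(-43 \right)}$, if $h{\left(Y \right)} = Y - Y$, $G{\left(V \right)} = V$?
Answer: $593$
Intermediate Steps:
$h{\left(Y \right)} = 0$
$q{\left(c \right)} = 2$ ($q{\left(c \right)} = \frac{c + c}{c + 0} = \frac{2 c}{c} = 2$)
$\left(q{\left(-12 \right)} + 634\right) + G{\left(-43 \right)} = \left(2 + 634\right) - 43 = 636 - 43 = 593$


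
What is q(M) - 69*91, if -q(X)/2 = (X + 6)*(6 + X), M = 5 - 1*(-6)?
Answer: -6857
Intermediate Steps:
M = 11 (M = 5 + 6 = 11)
q(X) = -2*(6 + X)**2 (q(X) = -2*(X + 6)*(6 + X) = -2*(6 + X)*(6 + X) = -2*(6 + X)**2)
q(M) - 69*91 = -2*(6 + 11)**2 - 69*91 = -2*17**2 - 6279 = -2*289 - 6279 = -578 - 6279 = -6857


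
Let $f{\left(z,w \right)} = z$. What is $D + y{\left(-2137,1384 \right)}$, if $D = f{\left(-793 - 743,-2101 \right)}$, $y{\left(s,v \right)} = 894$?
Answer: $-642$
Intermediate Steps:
$D = -1536$ ($D = -793 - 743 = -1536$)
$D + y{\left(-2137,1384 \right)} = -1536 + 894 = -642$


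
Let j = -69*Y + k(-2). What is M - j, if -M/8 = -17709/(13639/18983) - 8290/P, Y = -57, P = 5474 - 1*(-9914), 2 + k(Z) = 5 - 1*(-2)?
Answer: 10139568583938/52469233 ≈ 1.9325e+5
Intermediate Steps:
k(Z) = 5 (k(Z) = -2 + (5 - 1*(-2)) = -2 + (5 + 2) = -2 + 7 = 5)
P = 15388 (P = 5474 + 9914 = 15388)
j = 3938 (j = -69*(-57) + 5 = 3933 + 5 = 3938)
M = 10346192423492/52469233 (M = -8*(-17709/(13639/18983) - 8290/15388) = -8*(-17709/(13639*(1/18983)) - 8290*1/15388) = -8*(-17709/13639/18983 - 4145/7694) = -8*(-17709*18983/13639 - 4145/7694) = -8*(-336169947/13639 - 4145/7694) = -8*(-2586548105873/104938466) = 10346192423492/52469233 ≈ 1.9719e+5)
M - j = 10346192423492/52469233 - 1*3938 = 10346192423492/52469233 - 3938 = 10139568583938/52469233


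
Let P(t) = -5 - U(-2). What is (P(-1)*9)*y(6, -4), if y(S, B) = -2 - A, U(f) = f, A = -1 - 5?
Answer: -108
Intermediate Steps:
A = -6
P(t) = -3 (P(t) = -5 - 1*(-2) = -5 + 2 = -3)
y(S, B) = 4 (y(S, B) = -2 - 1*(-6) = -2 + 6 = 4)
(P(-1)*9)*y(6, -4) = -3*9*4 = -27*4 = -108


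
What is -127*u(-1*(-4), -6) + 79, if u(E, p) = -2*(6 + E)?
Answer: 2619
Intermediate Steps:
u(E, p) = -12 - 2*E
-127*u(-1*(-4), -6) + 79 = -127*(-12 - (-2)*(-4)) + 79 = -127*(-12 - 2*4) + 79 = -127*(-12 - 8) + 79 = -127*(-20) + 79 = 2540 + 79 = 2619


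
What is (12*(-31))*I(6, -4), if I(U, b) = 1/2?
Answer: -186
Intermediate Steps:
I(U, b) = 1/2
(12*(-31))*I(6, -4) = (12*(-31))*(1/2) = -372*1/2 = -186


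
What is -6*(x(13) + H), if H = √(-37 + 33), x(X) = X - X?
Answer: -12*I ≈ -12.0*I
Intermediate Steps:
x(X) = 0
H = 2*I (H = √(-4) = 2*I ≈ 2.0*I)
-6*(x(13) + H) = -6*(0 + 2*I) = -12*I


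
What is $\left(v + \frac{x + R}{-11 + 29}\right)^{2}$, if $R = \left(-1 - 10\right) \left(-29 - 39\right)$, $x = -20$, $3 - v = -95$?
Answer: $\frac{1552516}{81} \approx 19167.0$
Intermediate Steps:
$v = 98$ ($v = 3 - -95 = 3 + 95 = 98$)
$R = 748$ ($R = \left(-11\right) \left(-68\right) = 748$)
$\left(v + \frac{x + R}{-11 + 29}\right)^{2} = \left(98 + \frac{-20 + 748}{-11 + 29}\right)^{2} = \left(98 + \frac{728}{18}\right)^{2} = \left(98 + 728 \cdot \frac{1}{18}\right)^{2} = \left(98 + \frac{364}{9}\right)^{2} = \left(\frac{1246}{9}\right)^{2} = \frac{1552516}{81}$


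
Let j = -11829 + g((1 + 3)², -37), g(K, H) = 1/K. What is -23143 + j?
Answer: -559551/16 ≈ -34972.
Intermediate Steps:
j = -189263/16 (j = -11829 + 1/((1 + 3)²) = -11829 + 1/(4²) = -11829 + 1/16 = -189263/16 ≈ -11829.)
-23143 + j = -23143 - 189263/16 = -559551/16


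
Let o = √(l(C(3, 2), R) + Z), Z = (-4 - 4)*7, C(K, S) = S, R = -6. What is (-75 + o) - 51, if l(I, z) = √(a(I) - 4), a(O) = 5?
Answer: -126 + I*√55 ≈ -126.0 + 7.4162*I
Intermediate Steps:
l(I, z) = 1 (l(I, z) = √(5 - 4) = √1 = 1)
Z = -56 (Z = -8*7 = -56)
o = I*√55 (o = √(1 - 56) = √(-55) = I*√55 ≈ 7.4162*I)
(-75 + o) - 51 = (-75 + I*√55) - 51 = -126 + I*√55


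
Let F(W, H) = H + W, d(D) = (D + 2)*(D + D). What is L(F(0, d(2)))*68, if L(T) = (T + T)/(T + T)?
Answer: 68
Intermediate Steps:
d(D) = 2*D*(2 + D) (d(D) = (2 + D)*(2*D) = 2*D*(2 + D))
L(T) = 1 (L(T) = (2*T)/((2*T)) = (2*T)*(1/(2*T)) = 1)
L(F(0, d(2)))*68 = 1*68 = 68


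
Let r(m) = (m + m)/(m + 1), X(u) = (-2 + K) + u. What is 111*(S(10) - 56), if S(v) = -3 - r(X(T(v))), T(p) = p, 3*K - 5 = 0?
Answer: -108003/16 ≈ -6750.2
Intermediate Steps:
K = 5/3 (K = 5/3 + (⅓)*0 = 5/3 + 0 = 5/3 ≈ 1.6667)
X(u) = -⅓ + u (X(u) = (-2 + 5/3) + u = -⅓ + u)
r(m) = 2*m/(1 + m) (r(m) = (2*m)/(1 + m) = 2*m/(1 + m))
S(v) = -3 - 2*(-⅓ + v)/(⅔ + v) (S(v) = -3 - 2*(-⅓ + v)/(1 + (-⅓ + v)) = -3 - 2*(-⅓ + v)/(⅔ + v))
111*(S(10) - 56) = 111*((-4 - 15*10)/(2 + 3*10) - 56) = 111*((-4 - 150)/(2 + 30) - 56) = 111*(-154/32 - 56) = 111*((1/32)*(-154) - 56) = 111*(-77/16 - 56) = 111*(-973/16) = -108003/16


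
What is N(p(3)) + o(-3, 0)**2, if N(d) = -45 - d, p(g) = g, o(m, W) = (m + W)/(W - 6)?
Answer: -191/4 ≈ -47.750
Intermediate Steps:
o(m, W) = (W + m)/(-6 + W)
N(p(3)) + o(-3, 0)**2 = (-45 - 1*3) + ((0 - 3)/(-6 + 0))**2 = (-45 - 3) + (-3/(-6))**2 = -48 + (-1/6*(-3))**2 = -48 + (1/2)**2 = -48 + 1/4 = -191/4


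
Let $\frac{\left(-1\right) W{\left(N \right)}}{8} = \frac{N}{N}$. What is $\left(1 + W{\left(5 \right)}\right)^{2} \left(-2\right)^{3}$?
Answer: $-392$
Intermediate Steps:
$W{\left(N \right)} = -8$ ($W{\left(N \right)} = - 8 \frac{N}{N} = \left(-8\right) 1 = -8$)
$\left(1 + W{\left(5 \right)}\right)^{2} \left(-2\right)^{3} = \left(1 - 8\right)^{2} \left(-2\right)^{3} = \left(-7\right)^{2} \left(-8\right) = 49 \left(-8\right) = -392$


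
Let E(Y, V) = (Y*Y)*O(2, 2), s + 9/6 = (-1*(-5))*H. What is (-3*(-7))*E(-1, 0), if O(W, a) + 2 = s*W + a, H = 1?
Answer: 147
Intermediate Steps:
s = 7/2 (s = -3/2 - 1*(-5)*1 = -3/2 + 5*1 = -3/2 + 5 = 7/2 ≈ 3.5000)
O(W, a) = -2 + a + 7*W/2 (O(W, a) = -2 + (7*W/2 + a) = -2 + (a + 7*W/2) = -2 + a + 7*W/2)
E(Y, V) = 7*Y² (E(Y, V) = (Y*Y)*(-2 + 2 + (7/2)*2) = Y²*(-2 + 2 + 7) = Y²*7 = 7*Y²)
(-3*(-7))*E(-1, 0) = (-3*(-7))*(7*(-1)²) = 21*(7*1) = 21*7 = 147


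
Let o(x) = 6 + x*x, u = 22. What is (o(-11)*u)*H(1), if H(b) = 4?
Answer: 11176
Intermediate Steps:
o(x) = 6 + x**2
(o(-11)*u)*H(1) = ((6 + (-11)**2)*22)*4 = ((6 + 121)*22)*4 = (127*22)*4 = 2794*4 = 11176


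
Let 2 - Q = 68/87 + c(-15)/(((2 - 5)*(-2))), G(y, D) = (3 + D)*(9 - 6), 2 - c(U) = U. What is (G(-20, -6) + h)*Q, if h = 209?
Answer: -28100/87 ≈ -322.99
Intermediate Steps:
c(U) = 2 - U
G(y, D) = 9 + 3*D (G(y, D) = (3 + D)*3 = 9 + 3*D)
Q = -281/174 (Q = 2 - (68/87 + (2 - 1*(-15))/(((2 - 5)*(-2)))) = 2 - (68*(1/87) + (2 + 15)/((-3*(-2)))) = 2 - (68/87 + 17/6) = 2 - 1*629/174 = 2 - 629/174 = -281/174 ≈ -1.6149)
(G(-20, -6) + h)*Q = ((9 + 3*(-6)) + 209)*(-281/174) = ((9 - 18) + 209)*(-281/174) = (-9 + 209)*(-281/174) = 200*(-281/174) = -28100/87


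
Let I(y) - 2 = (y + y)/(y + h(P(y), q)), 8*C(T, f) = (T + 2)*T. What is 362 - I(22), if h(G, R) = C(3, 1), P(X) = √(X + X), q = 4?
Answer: 68408/191 ≈ 358.16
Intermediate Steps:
C(T, f) = T*(2 + T)/8 (C(T, f) = ((T + 2)*T)/8 = ((2 + T)*T)/8 = (T*(2 + T))/8 = T*(2 + T)/8)
P(X) = √2*√X (P(X) = √(2*X) = √2*√X)
h(G, R) = 15/8 (h(G, R) = (⅛)*3*(2 + 3) = (⅛)*3*5 = 15/8)
I(y) = 2 + 2*y/(15/8 + y) (I(y) = 2 + (y + y)/(y + 15/8) = 2 + (2*y)/(15/8 + y) = 2 + 2*y/(15/8 + y))
362 - I(22) = 362 - 2*(15 + 16*22)/(15 + 8*22) = 362 - 2*(15 + 352)/(15 + 176) = 362 - 2*367/191 = 362 - 1*734/191 = 362 - 734/191 = 68408/191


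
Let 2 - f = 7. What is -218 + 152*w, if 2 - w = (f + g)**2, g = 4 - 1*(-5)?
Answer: -2346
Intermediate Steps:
f = -5 (f = 2 - 1*7 = 2 - 7 = -5)
g = 9 (g = 4 + 5 = 9)
w = -14 (w = 2 - (-5 + 9)**2 = 2 - 1*4**2 = 2 - 1*16 = 2 - 16 = -14)
-218 + 152*w = -218 + 152*(-14) = -218 - 2128 = -2346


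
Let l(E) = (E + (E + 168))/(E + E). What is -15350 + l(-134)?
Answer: -1028425/67 ≈ -15350.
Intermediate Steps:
l(E) = (168 + 2*E)/(2*E) (l(E) = (E + (168 + E))/((2*E)) = (168 + 2*E)*(1/(2*E)) = (168 + 2*E)/(2*E))
-15350 + l(-134) = -15350 + (84 - 134)/(-134) = -15350 - 1/134*(-50) = -15350 + 25/67 = -1028425/67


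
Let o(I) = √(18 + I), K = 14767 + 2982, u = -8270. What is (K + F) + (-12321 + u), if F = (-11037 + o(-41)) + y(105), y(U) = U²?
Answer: -2854 + I*√23 ≈ -2854.0 + 4.7958*I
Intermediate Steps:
K = 17749
F = -12 + I*√23 (F = (-11037 + √(18 - 41)) + 105² = (-11037 + √(-23)) + 11025 = (-11037 + I*√23) + 11025 = -12 + I*√23 ≈ -12.0 + 4.7958*I)
(K + F) + (-12321 + u) = (17749 + (-12 + I*√23)) + (-12321 - 8270) = (17737 + I*√23) - 20591 = -2854 + I*√23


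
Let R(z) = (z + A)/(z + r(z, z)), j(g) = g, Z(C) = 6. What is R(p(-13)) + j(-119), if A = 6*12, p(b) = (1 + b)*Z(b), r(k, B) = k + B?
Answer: -119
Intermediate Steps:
r(k, B) = B + k
p(b) = 6 + 6*b (p(b) = (1 + b)*6 = 6 + 6*b)
A = 72
R(z) = (72 + z)/(3*z) (R(z) = (z + 72)/(z + (z + z)) = (72 + z)/(z + 2*z) = (72 + z)/((3*z)) = (72 + z)*(1/(3*z)) = (72 + z)/(3*z))
R(p(-13)) + j(-119) = (72 + (6 + 6*(-13)))/(3*(6 + 6*(-13))) - 119 = (72 + (6 - 78))/(3*(6 - 78)) - 119 = (⅓)*(72 - 72)/(-72) - 119 = (⅓)*(-1/72)*0 - 119 = 0 - 119 = -119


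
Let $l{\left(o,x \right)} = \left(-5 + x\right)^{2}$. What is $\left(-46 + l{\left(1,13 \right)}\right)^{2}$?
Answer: $324$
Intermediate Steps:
$\left(-46 + l{\left(1,13 \right)}\right)^{2} = \left(-46 + \left(-5 + 13\right)^{2}\right)^{2} = \left(-46 + 8^{2}\right)^{2} = \left(-46 + 64\right)^{2} = 18^{2} = 324$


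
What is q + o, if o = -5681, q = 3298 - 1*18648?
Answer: -21031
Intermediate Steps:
q = -15350 (q = 3298 - 18648 = -15350)
q + o = -15350 - 5681 = -21031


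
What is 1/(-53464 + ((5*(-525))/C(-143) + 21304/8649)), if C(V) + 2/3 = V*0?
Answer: -17298/856666789 ≈ -2.0192e-5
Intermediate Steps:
C(V) = -⅔ (C(V) = -⅔ + V*0 = -⅔ + 0 = -⅔)
1/(-53464 + ((5*(-525))/C(-143) + 21304/8649)) = 1/(-53464 + ((5*(-525))/(-⅔) + 21304/8649)) = 1/(-53464 + (-2625*(-3/2) + 21304*(1/8649))) = 1/(-53464 + (7875/2 + 21304/8649)) = 1/(-53464 + 68153483/17298) = 1/(-856666789/17298) = -17298/856666789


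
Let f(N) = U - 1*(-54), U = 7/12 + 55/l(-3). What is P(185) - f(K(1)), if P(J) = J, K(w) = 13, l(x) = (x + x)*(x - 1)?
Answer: 1025/8 ≈ 128.13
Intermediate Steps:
l(x) = 2*x*(-1 + x) (l(x) = (2*x)*(-1 + x) = 2*x*(-1 + x))
U = 23/8 (U = 7/12 + 55/((2*(-3)*(-1 - 3))) = 7*(1/12) + 55/((2*(-3)*(-4))) = 7/12 + 55/24 = 23/8 ≈ 2.8750)
f(N) = 455/8 (f(N) = 23/8 - 1*(-54) = 23/8 + 54 = 455/8)
P(185) - f(K(1)) = 185 - 1*455/8 = 185 - 455/8 = 1025/8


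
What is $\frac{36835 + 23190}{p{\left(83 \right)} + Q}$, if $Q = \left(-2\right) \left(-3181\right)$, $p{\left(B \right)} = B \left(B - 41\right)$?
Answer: $\frac{60025}{9848} \approx 6.0951$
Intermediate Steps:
$p{\left(B \right)} = B \left(-41 + B\right)$
$Q = 6362$
$\frac{36835 + 23190}{p{\left(83 \right)} + Q} = \frac{36835 + 23190}{83 \left(-41 + 83\right) + 6362} = \frac{60025}{83 \cdot 42 + 6362} = \frac{60025}{3486 + 6362} = \frac{60025}{9848}$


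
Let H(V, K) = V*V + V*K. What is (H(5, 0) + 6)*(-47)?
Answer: -1457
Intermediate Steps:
H(V, K) = V² + K*V
(H(5, 0) + 6)*(-47) = (5*(0 + 5) + 6)*(-47) = (5*5 + 6)*(-47) = (25 + 6)*(-47) = 31*(-47) = -1457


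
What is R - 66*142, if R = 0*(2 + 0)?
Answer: -9372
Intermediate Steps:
R = 0 (R = 0*2 = 0)
R - 66*142 = 0 - 66*142 = 0 - 9372 = -9372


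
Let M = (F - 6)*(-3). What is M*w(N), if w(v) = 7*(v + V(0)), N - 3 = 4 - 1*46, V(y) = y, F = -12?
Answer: -14742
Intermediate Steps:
N = -39 (N = 3 + (4 - 1*46) = 3 + (4 - 46) = 3 - 42 = -39)
w(v) = 7*v (w(v) = 7*(v + 0) = 7*v)
M = 54 (M = (-12 - 6)*(-3) = -18*(-3) = 54)
M*w(N) = 54*(7*(-39)) = 54*(-273) = -14742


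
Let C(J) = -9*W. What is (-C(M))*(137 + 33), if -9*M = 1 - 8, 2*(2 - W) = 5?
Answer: -765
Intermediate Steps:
W = -½ (W = 2 - ½*5 = 2 - 5/2 = -½ ≈ -0.50000)
M = 7/9 (M = -(1 - 8)/9 = -⅑*(-7) = 7/9 ≈ 0.77778)
C(J) = 9/2 (C(J) = -9*(-½) = 9/2)
(-C(M))*(137 + 33) = (-1*9/2)*(137 + 33) = -9/2*170 = -765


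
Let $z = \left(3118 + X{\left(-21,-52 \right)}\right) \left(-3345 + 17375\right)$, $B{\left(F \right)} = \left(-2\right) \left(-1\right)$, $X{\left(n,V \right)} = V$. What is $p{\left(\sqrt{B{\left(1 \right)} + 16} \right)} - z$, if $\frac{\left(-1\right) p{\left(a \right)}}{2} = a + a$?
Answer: $-43015980 - 12 \sqrt{2} \approx -4.3016 \cdot 10^{7}$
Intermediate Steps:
$B{\left(F \right)} = 2$
$p{\left(a \right)} = - 4 a$ ($p{\left(a \right)} = - 2 \left(a + a\right) = - 2 \cdot 2 a = - 4 a$)
$z = 43015980$ ($z = \left(3118 - 52\right) \left(-3345 + 17375\right) = 3066 \cdot 14030 = 43015980$)
$p{\left(\sqrt{B{\left(1 \right)} + 16} \right)} - z = - 4 \sqrt{2 + 16} - 43015980 = - 4 \sqrt{18} - 43015980 = - 4 \cdot 3 \sqrt{2} - 43015980 = - 12 \sqrt{2} - 43015980 = -43015980 - 12 \sqrt{2}$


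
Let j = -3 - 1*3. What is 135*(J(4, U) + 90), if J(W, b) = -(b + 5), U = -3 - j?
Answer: 11070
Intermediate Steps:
j = -6 (j = -3 - 3 = -6)
U = 3 (U = -3 - 1*(-6) = -3 + 6 = 3)
J(W, b) = -5 - b (J(W, b) = -(5 + b) = -5 - b)
135*(J(4, U) + 90) = 135*((-5 - 1*3) + 90) = 135*((-5 - 3) + 90) = 135*(-8 + 90) = 135*82 = 11070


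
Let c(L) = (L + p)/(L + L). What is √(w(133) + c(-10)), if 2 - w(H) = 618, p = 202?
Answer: 2*I*√3910/5 ≈ 25.012*I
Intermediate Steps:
w(H) = -616 (w(H) = 2 - 1*618 = 2 - 618 = -616)
c(L) = (202 + L)/(2*L) (c(L) = (L + 202)/(L + L) = (202 + L)/((2*L)) = (202 + L)*(1/(2*L)) = (202 + L)/(2*L))
√(w(133) + c(-10)) = √(-616 + (½)*(202 - 10)/(-10)) = √(-616 + (½)*(-⅒)*192) = √(-616 - 48/5) = √(-3128/5) = 2*I*√3910/5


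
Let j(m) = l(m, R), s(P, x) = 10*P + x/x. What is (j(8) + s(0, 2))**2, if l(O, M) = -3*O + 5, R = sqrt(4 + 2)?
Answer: 324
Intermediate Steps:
R = sqrt(6) ≈ 2.4495
s(P, x) = 1 + 10*P (s(P, x) = 10*P + 1 = 1 + 10*P)
l(O, M) = 5 - 3*O
j(m) = 5 - 3*m
(j(8) + s(0, 2))**2 = ((5 - 3*8) + (1 + 10*0))**2 = ((5 - 24) + (1 + 0))**2 = (-19 + 1)**2 = (-18)**2 = 324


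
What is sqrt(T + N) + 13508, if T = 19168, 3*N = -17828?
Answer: 13508 + 2*sqrt(29757)/3 ≈ 13623.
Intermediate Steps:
N = -17828/3 (N = (1/3)*(-17828) = -17828/3 ≈ -5942.7)
sqrt(T + N) + 13508 = sqrt(19168 - 17828/3) + 13508 = sqrt(39676/3) + 13508 = 2*sqrt(29757)/3 + 13508 = 13508 + 2*sqrt(29757)/3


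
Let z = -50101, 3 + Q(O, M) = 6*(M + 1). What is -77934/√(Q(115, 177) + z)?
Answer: 38967*I*√12259/12259 ≈ 351.94*I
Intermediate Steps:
Q(O, M) = 3 + 6*M (Q(O, M) = -3 + 6*(M + 1) = -3 + 6*(1 + M) = -3 + (6 + 6*M) = 3 + 6*M)
-77934/√(Q(115, 177) + z) = -77934/√((3 + 6*177) - 50101) = -77934/√((3 + 1062) - 50101) = -77934/√(1065 - 50101) = -77934*(-I*√12259/24518) = -(-38967)*I*√12259/12259 = 38967*I*√12259/12259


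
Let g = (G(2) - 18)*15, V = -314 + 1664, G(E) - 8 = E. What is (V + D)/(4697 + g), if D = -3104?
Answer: -1754/4577 ≈ -0.38322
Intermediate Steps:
G(E) = 8 + E
V = 1350
g = -120 (g = ((8 + 2) - 18)*15 = (10 - 18)*15 = -8*15 = -120)
(V + D)/(4697 + g) = (1350 - 3104)/(4697 - 120) = -1754/4577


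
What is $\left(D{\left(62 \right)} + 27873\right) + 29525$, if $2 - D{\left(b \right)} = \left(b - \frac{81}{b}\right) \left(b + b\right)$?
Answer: $49874$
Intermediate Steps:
$D{\left(b \right)} = 2 - 2 b \left(b - \frac{81}{b}\right)$ ($D{\left(b \right)} = 2 - \left(b - \frac{81}{b}\right) \left(b + b\right) = 2 - \left(b - \frac{81}{b}\right) 2 b = 2 - 2 b \left(b - \frac{81}{b}\right)$)
$\left(D{\left(62 \right)} + 27873\right) + 29525 = \left(\left(164 - 2 \cdot 62^{2}\right) + 27873\right) + 29525 = \left(\left(164 - 7688\right) + 27873\right) + 29525 = \left(-7524 + 27873\right) + 29525 = 20349 + 29525 = 49874$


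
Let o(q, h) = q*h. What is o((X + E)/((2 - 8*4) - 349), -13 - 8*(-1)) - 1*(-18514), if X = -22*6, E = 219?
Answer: 7017241/379 ≈ 18515.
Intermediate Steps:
X = -132
o(q, h) = h*q
o((X + E)/((2 - 8*4) - 349), -13 - 8*(-1)) - 1*(-18514) = (-13 - 8*(-1))*((-132 + 219)/((2 - 8*4) - 349)) - 1*(-18514) = (-13 + 8)*(87/((2 - 32) - 349)) + 18514 = -435/(-30 - 349) + 18514 = -435/(-379) + 18514 = -435*(-1)/379 + 18514 = -5*(-87/379) + 18514 = 435/379 + 18514 = 7017241/379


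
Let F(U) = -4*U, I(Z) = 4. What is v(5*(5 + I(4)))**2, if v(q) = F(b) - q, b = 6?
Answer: 4761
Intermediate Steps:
v(q) = -24 - q (v(q) = -4*6 - q = -24 - q)
v(5*(5 + I(4)))**2 = (-24 - 5*(5 + 4))**2 = (-24 - 5*9)**2 = (-24 - 1*45)**2 = (-24 - 45)**2 = (-69)**2 = 4761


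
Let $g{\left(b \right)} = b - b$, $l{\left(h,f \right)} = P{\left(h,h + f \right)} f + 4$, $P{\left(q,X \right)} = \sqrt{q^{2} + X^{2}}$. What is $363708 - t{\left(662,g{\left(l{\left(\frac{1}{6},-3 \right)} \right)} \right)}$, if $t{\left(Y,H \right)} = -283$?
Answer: $363991$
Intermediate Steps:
$P{\left(q,X \right)} = \sqrt{X^{2} + q^{2}}$
$l{\left(h,f \right)} = 4 + f \sqrt{h^{2} + \left(f + h\right)^{2}}$ ($l{\left(h,f \right)} = \sqrt{\left(h + f\right)^{2} + h^{2}} f + 4 = \sqrt{\left(f + h\right)^{2} + h^{2}} f + 4 = \sqrt{h^{2} + \left(f + h\right)^{2}} f + 4 = f \sqrt{h^{2} + \left(f + h\right)^{2}} + 4 = 4 + f \sqrt{h^{2} + \left(f + h\right)^{2}}$)
$g{\left(b \right)} = 0$
$363708 - t{\left(662,g{\left(l{\left(\frac{1}{6},-3 \right)} \right)} \right)} = 363708 - -283 = 363708 + 283 = 363991$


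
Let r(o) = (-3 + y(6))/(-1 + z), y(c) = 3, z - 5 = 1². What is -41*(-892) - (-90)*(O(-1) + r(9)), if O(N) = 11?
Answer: 37562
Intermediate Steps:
z = 6 (z = 5 + 1² = 5 + 1 = 6)
r(o) = 0 (r(o) = (-3 + 3)/(-1 + 6) = 0/5 = 0*(⅕) = 0)
-41*(-892) - (-90)*(O(-1) + r(9)) = -41*(-892) - (-90)*(11 + 0) = 36572 - (-90)*11 = 36572 - 1*(-990) = 36572 + 990 = 37562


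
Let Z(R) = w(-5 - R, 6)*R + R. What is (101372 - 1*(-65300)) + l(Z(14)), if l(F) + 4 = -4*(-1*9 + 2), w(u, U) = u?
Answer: 166696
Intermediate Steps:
Z(R) = R + R*(-5 - R) (Z(R) = (-5 - R)*R + R = R*(-5 - R) + R = R + R*(-5 - R))
l(F) = 24 (l(F) = -4 - 4*(-1*9 + 2) = -4 - 4*(-9 + 2) = -4 - 4*(-7) = -4 + 28 = 24)
(101372 - 1*(-65300)) + l(Z(14)) = (101372 - 1*(-65300)) + 24 = (101372 + 65300) + 24 = 166672 + 24 = 166696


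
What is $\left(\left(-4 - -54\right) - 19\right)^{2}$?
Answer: $961$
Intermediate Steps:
$\left(\left(-4 - -54\right) - 19\right)^{2} = \left(\left(-4 + 54\right) - 19\right)^{2} = \left(50 - 19\right)^{2} = 31^{2} = 961$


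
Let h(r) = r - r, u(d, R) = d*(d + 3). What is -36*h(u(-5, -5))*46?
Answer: 0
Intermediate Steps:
u(d, R) = d*(3 + d)
h(r) = 0
-36*h(u(-5, -5))*46 = -36*0*46 = 0*46 = 0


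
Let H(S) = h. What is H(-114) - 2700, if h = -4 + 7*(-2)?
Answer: -2718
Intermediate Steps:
h = -18 (h = -4 - 14 = -18)
H(S) = -18
H(-114) - 2700 = -18 - 2700 = -2718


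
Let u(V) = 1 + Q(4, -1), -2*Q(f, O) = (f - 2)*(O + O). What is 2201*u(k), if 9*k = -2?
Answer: 6603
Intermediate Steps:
k = -2/9 (k = (1/9)*(-2) = -2/9 ≈ -0.22222)
Q(f, O) = -O*(-2 + f) (Q(f, O) = -(f - 2)*(O + O)/2 = -(-2 + f)*2*O/2 = -O*(-2 + f))
u(V) = 3 (u(V) = 1 - (2 - 1*4) = 1 - (2 - 4) = 1 - 1*(-2) = 1 + 2 = 3)
2201*u(k) = 2201*3 = 6603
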